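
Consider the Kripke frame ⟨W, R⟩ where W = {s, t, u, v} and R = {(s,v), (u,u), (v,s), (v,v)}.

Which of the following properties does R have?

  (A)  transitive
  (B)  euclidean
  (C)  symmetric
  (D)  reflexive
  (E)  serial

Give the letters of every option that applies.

(A) not transitive: s R v and v R s but not s R s.
(B) not euclidean: v R s and v R s but not s R s.
(C) symmetric: every R-edge is matched by its reverse.
(D) not reflexive: not s R s.
(E) not serial: t has no R-successor.

C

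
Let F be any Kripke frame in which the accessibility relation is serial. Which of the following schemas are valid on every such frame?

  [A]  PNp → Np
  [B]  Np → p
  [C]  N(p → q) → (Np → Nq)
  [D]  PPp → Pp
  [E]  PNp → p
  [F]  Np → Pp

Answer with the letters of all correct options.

C, F

(A) PNp → Np is the dual of axiom 5, which corresponds to the euclidean property. Such an R need not be euclidean — not valid.
(B) Np → p is axiom T, which corresponds to reflexivity. Such an R need not be reflexive — not valid.
(C) this is just K, valid on every normal frame.
(D) PPp → Pp is the dual of axiom 4, which corresponds to transitivity. Such an R need not be transitive — not valid.
(E) PNp → p is the dual of axiom B, which corresponds to symmetry. Such an R need not be symmetric — not valid.
(F) Np → Pp is axiom D, which corresponds to seriality. Every such R is serial — valid.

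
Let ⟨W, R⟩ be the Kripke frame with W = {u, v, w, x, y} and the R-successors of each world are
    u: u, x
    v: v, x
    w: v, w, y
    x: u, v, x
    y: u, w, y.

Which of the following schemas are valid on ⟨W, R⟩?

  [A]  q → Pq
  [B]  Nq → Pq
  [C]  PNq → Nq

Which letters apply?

A, B

R is reflexive: each world relates to itself.
R is not euclidean: w R v and w R w but not v R w.
R is serial: every world has an R-successor.
(A) q → Pq is the dual of axiom T; it is valid on a frame exactly when R is reflexive. R is reflexive, so valid.
(B) Nq → Pq (axiom D) characterises the serial frames. R is serial — valid.
(C) the dual of axiom 5: valid iff R is euclidean. R is not euclidean — not valid.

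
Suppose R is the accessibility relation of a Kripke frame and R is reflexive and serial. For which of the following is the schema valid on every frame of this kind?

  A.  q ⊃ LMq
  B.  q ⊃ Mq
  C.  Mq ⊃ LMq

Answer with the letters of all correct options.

(A) axiom B: valid iff R is symmetric. Such an R need not be symmetric — not valid.
(B) the dual of axiom T: valid iff R is reflexive. Every such R is reflexive — valid.
(C) Mq ⊃ LMq (axiom 5) characterises the euclidean frames. Such an R need not be euclidean — not valid.

B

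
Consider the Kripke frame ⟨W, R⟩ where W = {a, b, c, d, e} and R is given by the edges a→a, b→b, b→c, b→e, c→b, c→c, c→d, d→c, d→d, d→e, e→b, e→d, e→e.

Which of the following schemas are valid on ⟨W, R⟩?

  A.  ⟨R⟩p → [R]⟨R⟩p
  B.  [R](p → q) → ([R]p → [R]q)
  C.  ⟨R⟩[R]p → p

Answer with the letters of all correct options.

R is symmetric: every R-edge is matched by its reverse.
R is not euclidean: b R c and b R e but not c R e.
(A) axiom 5: valid iff R is euclidean. R is not euclidean — not valid.
(B) [R](p → q) → ([R]p → [R]q) is axiom K, valid on every Kripke frame — valid.
(C) ⟨R⟩[R]p → p (the dual of axiom B) characterises the symmetric frames. R is symmetric — valid.

B, C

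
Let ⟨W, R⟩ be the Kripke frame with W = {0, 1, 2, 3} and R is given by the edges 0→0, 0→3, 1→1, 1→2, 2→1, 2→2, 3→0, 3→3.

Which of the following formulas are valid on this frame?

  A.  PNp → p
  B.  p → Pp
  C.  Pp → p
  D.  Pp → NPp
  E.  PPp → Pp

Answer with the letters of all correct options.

R is reflexive: each world relates to itself.
R is symmetric: every R-edge is matched by its reverse.
R is transitive: R is closed under composition.
R is euclidean: any two R-successors of the same world are R-related.
R is not a subset of the identity: 0 R 3 with 0 ≠ 3.
(A) PNp → p (the dual of axiom B) characterises the symmetric frames. R is symmetric — valid.
(B) p → Pp (the dual of axiom T) characterises the reflexive frames. R is reflexive — valid.
(C) Pp → p (the converse of T) corresponds to R being a subset of the identity. Here R ⊄ identity, so not valid.
(D) Pp → NPp (axiom 5) characterises the euclidean frames. R is euclidean — valid.
(E) PPp → Pp is the dual of axiom 4; it is valid on a frame exactly when R is transitive. R is transitive, so valid.

A, B, D, E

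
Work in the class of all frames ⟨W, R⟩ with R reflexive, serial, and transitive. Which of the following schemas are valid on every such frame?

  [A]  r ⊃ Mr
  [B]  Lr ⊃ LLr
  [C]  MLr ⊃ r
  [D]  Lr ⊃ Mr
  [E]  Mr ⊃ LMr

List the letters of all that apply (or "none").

(A) r ⊃ Mr is the dual of axiom T; it is valid on a frame exactly when R is reflexive. Every such R is reflexive, so valid.
(B) axiom 4: valid iff R is transitive. Every such R is transitive — valid.
(C) MLr ⊃ r is the dual of axiom B; it is valid on a frame exactly when R is symmetric. Such an R need not be symmetric, so not valid.
(D) Lr ⊃ Mr is axiom D, which corresponds to seriality. Every such R is serial — valid.
(E) Mr ⊃ LMr (axiom 5) characterises the euclidean frames. Such an R need not be euclidean — not valid.

A, B, D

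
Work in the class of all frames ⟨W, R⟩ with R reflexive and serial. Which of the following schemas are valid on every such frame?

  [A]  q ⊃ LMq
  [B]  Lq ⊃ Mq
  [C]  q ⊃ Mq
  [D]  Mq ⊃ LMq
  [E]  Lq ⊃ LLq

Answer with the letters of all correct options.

(A) q ⊃ LMq (axiom B) characterises the symmetric frames. Such an R need not be symmetric — not valid.
(B) Lq ⊃ Mq is axiom D, which corresponds to seriality. Every such R is serial — valid.
(C) q ⊃ Mq is the dual of axiom T, which corresponds to reflexivity. Every such R is reflexive — valid.
(D) Mq ⊃ LMq is axiom 5; it is valid on a frame exactly when R is euclidean. Such an R need not be euclidean, so not valid.
(E) axiom 4: valid iff R is transitive. Such an R need not be transitive — not valid.

B, C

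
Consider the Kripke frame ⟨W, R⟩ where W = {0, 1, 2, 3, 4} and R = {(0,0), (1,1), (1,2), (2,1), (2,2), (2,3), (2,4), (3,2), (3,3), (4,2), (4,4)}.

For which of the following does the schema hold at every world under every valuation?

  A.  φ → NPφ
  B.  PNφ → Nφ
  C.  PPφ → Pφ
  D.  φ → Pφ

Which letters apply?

A, D

R is reflexive: each world relates to itself.
R is symmetric: every R-edge is matched by its reverse.
R is not transitive: 1 R 2 and 2 R 3 but not 1 R 3.
R is not euclidean: 2 R 1 and 2 R 3 but not 1 R 3.
(A) φ → NPφ (axiom B) characterises the symmetric frames. R is symmetric — valid.
(B) PNφ → Nφ (the dual of axiom 5) characterises the euclidean frames. R is not euclidean — not valid.
(C) PPφ → Pφ is the dual of axiom 4; it is valid on a frame exactly when R is transitive. R is not transitive, so not valid.
(D) φ → Pφ is the dual of axiom T, which corresponds to reflexivity. R is reflexive — valid.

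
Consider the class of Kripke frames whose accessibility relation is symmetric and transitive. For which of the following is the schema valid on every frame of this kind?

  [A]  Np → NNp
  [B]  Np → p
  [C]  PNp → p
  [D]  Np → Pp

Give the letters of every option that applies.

A symmetric transitive relation is euclidean (uRv and uRw give vRu by symmetry, then vRw by transitivity).
(A) axiom 4: valid iff R is transitive. Every such R is transitive — valid.
(B) axiom T: valid iff R is reflexive. Such an R need not be reflexive — not valid.
(C) the dual of axiom B: valid iff R is symmetric. Every such R is symmetric — valid.
(D) Np → Pp is axiom D; it is valid on a frame exactly when R is serial. Such an R need not be serial, so not valid.

A, C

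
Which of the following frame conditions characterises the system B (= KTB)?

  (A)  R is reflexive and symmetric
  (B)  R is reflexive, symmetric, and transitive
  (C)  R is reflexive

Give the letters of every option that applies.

A

(A) B (= KTB) is sound and complete for exactly this class.
(B) this class determines S5, not B (= KTB).
(C) this class determines T (= KT), not B (= KTB).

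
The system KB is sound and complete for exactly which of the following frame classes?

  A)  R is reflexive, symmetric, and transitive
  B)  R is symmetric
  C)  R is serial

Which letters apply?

B

(A) this class determines S5, not KB.
(B) KB is sound and complete for exactly this class.
(C) this class determines D, not KB.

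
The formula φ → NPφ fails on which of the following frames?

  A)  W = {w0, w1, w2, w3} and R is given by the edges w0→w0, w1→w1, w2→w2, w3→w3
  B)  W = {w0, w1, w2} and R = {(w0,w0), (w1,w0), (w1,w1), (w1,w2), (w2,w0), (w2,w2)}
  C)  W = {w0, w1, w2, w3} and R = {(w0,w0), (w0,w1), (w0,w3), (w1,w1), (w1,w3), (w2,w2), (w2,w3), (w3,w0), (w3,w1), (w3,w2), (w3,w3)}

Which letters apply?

B, C

The schema φ → NPφ is axiom B; it is valid on a frame iff R is symmetric.
(A) R is symmetric (every R-edge is matched by its reverse), so the schema is valid here.
(B) R is not symmetric (w1 R w0 but not w0 R w1), so the schema fails here.
(C) R is not symmetric (w0 R w1 but not w1 R w0), so the schema fails here.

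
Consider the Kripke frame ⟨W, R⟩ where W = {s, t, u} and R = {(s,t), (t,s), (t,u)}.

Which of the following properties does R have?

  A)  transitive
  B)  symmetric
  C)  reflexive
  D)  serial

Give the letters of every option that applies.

(A) not transitive: s R t and t R s but not s R s.
(B) not symmetric: t R u but not u R t.
(C) not reflexive: not s R s.
(D) not serial: u has no R-successor.

none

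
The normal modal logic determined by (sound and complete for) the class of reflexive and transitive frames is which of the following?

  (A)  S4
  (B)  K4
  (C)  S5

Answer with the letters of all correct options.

(A) S4 is determined by exactly this class.
(B) K4 is determined by the class of transitive frames.
(C) S5 is determined by the class of reflexive, symmetric, and transitive frames.

A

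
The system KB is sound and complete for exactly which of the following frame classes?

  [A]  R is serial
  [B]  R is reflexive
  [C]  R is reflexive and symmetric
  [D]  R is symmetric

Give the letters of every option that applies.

(A) this class determines D, not KB.
(B) this class determines T (= KT), not KB.
(C) this class determines B (= KTB), not KB.
(D) KB is sound and complete for exactly this class.

D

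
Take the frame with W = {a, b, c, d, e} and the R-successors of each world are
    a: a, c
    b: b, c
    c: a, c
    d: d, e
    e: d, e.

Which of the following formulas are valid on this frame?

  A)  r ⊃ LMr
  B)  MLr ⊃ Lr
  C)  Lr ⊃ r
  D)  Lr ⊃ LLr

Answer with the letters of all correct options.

C

R is reflexive: each world relates to itself.
R is not symmetric: b R c but not c R b.
R is not transitive: b R c and c R a but not b R a.
R is not euclidean: b R c and b R b but not c R b.
(A) axiom B: valid iff R is symmetric. R is not symmetric — not valid.
(B) MLr ⊃ Lr is the dual of axiom 5; it is valid on a frame exactly when R is euclidean. R is not euclidean, so not valid.
(C) Lr ⊃ r is axiom T, which corresponds to reflexivity. R is reflexive — valid.
(D) Lr ⊃ LLr (axiom 4) characterises the transitive frames. R is not transitive — not valid.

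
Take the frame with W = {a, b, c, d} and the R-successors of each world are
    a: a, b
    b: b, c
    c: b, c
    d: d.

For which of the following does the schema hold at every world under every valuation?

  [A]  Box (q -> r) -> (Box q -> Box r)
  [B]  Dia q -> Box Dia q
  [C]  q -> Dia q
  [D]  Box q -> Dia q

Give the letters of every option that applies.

R is reflexive: each world relates to itself.
R is not euclidean: a R b and a R a but not b R a.
R is serial: every world has an R-successor.
(A) this is just K, valid on every normal frame.
(B) Dia q -> Box Dia q (axiom 5) characterises the euclidean frames. R is not euclidean — not valid.
(C) the dual of axiom T: valid iff R is reflexive. R is reflexive — valid.
(D) Box q -> Dia q (axiom D) characterises the serial frames. R is serial — valid.

A, C, D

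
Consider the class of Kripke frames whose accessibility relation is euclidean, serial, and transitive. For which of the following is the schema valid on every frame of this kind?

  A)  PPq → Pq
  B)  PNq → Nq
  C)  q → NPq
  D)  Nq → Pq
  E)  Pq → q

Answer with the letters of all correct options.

(A) the dual of axiom 4: valid iff R is transitive. Every such R is transitive — valid.
(B) PNq → Nq is the dual of axiom 5, which corresponds to the euclidean property. Every such R is euclidean — valid.
(C) axiom B: valid iff R is symmetric. Such an R need not be symmetric — not valid.
(D) Nq → Pq (axiom D) characterises the serial frames. Every such R is serial — valid.
(E) Pq → q is the converse of T; it holds exactly when R ⊆ identity. Such an R need not be a subset of the identity — not valid.

A, B, D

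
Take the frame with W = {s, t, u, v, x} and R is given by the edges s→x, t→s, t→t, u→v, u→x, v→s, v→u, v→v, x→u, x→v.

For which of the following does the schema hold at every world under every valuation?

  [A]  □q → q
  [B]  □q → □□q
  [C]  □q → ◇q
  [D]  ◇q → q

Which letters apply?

R is not reflexive: not s R s.
R is not transitive: s R x and x R u but not s R u.
R is serial: every world has an R-successor.
R is not a subset of the identity: s R x with s ≠ x.
(A) □q → q (axiom T) characterises the reflexive frames. R is not reflexive — not valid.
(B) □q → □□q is axiom 4; it is valid on a frame exactly when R is transitive. R is not transitive, so not valid.
(C) □q → ◇q is axiom D, which corresponds to seriality. R is serial — valid.
(D) ◇q → q is the converse of T; it holds exactly when R ⊆ identity. Here R ⊄ identity — not valid.

C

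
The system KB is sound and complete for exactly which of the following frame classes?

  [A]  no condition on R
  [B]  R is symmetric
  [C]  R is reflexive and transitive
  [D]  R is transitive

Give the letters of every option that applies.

B

(A) this class determines K, not KB.
(B) KB is sound and complete for exactly this class.
(C) this class determines S4, not KB.
(D) this class determines K4, not KB.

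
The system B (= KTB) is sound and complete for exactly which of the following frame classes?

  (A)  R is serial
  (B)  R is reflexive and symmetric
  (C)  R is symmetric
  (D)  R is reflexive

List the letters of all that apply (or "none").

(A) this class determines D, not B (= KTB).
(B) B (= KTB) is sound and complete for exactly this class.
(C) this class determines KB, not B (= KTB).
(D) this class determines T (= KT), not B (= KTB).

B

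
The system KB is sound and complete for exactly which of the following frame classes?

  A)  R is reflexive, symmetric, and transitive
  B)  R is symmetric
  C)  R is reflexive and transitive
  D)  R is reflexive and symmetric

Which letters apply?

(A) this class determines S5, not KB.
(B) KB is sound and complete for exactly this class.
(C) this class determines S4, not KB.
(D) this class determines B (= KTB), not KB.

B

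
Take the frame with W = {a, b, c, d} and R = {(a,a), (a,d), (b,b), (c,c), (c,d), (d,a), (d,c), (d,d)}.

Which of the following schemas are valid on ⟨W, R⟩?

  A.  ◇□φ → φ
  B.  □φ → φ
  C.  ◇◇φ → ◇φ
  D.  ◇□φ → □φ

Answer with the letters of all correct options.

A, B

R is reflexive: each world relates to itself.
R is symmetric: every R-edge is matched by its reverse.
R is not transitive: a R d and d R c but not a R c.
R is not euclidean: d R a and d R c but not a R c.
(A) the dual of axiom B: valid iff R is symmetric. R is symmetric — valid.
(B) □φ → φ is axiom T, which corresponds to reflexivity. R is reflexive — valid.
(C) ◇◇φ → ◇φ is the dual of axiom 4; it is valid on a frame exactly when R is transitive. R is not transitive, so not valid.
(D) ◇□φ → □φ (the dual of axiom 5) characterises the euclidean frames. R is not euclidean — not valid.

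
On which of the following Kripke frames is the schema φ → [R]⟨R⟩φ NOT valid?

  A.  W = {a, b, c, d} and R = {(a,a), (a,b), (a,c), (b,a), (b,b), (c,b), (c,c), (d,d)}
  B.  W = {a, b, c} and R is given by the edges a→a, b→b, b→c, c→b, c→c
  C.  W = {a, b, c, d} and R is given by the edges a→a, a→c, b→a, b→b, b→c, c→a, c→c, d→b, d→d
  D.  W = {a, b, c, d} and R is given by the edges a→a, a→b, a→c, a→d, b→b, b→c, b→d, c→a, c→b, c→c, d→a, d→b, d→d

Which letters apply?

A, C, D

The schema φ → [R]⟨R⟩φ is axiom B; it is valid on a frame iff R is symmetric.
(A) R is not symmetric (a R c but not c R a), so the schema fails here.
(B) R is symmetric (every R-edge is matched by its reverse), so the schema is valid here.
(C) R is not symmetric (b R a but not a R b), so the schema fails here.
(D) R is not symmetric (a R b but not b R a), so the schema fails here.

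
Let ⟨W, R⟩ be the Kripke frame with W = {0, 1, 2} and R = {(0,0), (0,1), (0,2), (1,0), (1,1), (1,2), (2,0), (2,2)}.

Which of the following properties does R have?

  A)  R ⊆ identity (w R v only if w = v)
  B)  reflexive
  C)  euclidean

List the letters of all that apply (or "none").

B

(A) not ⊆ identity: 0 R 1 with 0 ≠ 1.
(B) reflexive: each world relates to itself.
(C) not euclidean: 0 R 2 and 0 R 1 but not 2 R 1.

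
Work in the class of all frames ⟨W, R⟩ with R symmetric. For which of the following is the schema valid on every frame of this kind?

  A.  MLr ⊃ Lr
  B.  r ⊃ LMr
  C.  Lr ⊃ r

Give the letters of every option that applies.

(A) MLr ⊃ Lr (the dual of axiom 5) characterises the euclidean frames. Such an R need not be euclidean — not valid.
(B) axiom B: valid iff R is symmetric. Every such R is symmetric — valid.
(C) Lr ⊃ r (axiom T) characterises the reflexive frames. Such an R need not be reflexive — not valid.

B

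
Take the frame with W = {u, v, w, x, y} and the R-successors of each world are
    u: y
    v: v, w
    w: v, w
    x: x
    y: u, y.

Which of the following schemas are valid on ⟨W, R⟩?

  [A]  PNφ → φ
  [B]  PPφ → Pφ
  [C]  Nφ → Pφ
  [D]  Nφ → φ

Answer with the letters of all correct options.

R is not reflexive: not u R u.
R is symmetric: every R-edge is matched by its reverse.
R is not transitive: u R y and y R u but not u R u.
R is serial: every world has an R-successor.
(A) PNφ → φ is the dual of axiom B; it is valid on a frame exactly when R is symmetric. R is symmetric, so valid.
(B) PPφ → Pφ is the dual of axiom 4, which corresponds to transitivity. R is not transitive — not valid.
(C) Nφ → Pφ is axiom D, which corresponds to seriality. R is serial — valid.
(D) Nφ → φ (axiom T) characterises the reflexive frames. R is not reflexive — not valid.

A, C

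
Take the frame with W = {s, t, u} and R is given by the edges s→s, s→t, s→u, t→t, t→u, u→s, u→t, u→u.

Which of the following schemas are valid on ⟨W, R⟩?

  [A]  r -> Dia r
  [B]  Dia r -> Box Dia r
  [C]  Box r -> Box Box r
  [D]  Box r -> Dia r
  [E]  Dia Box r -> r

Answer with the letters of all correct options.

A, D

R is reflexive: each world relates to itself.
R is not symmetric: s R t but not t R s.
R is not transitive: t R u and u R s but not t R s.
R is not euclidean: s R t and s R s but not t R s.
R is serial: every world has an R-successor.
(A) r -> Dia r is the dual of axiom T, which corresponds to reflexivity. R is reflexive — valid.
(B) Dia r -> Box Dia r (axiom 5) characterises the euclidean frames. R is not euclidean — not valid.
(C) Box r -> Box Box r (axiom 4) characterises the transitive frames. R is not transitive — not valid.
(D) axiom D: valid iff R is serial. R is serial — valid.
(E) Dia Box r -> r (the dual of axiom B) characterises the symmetric frames. R is not symmetric — not valid.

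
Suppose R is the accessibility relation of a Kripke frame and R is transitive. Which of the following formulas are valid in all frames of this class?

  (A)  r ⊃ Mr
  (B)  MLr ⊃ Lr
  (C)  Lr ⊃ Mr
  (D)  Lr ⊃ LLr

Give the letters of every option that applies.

(A) r ⊃ Mr is the dual of axiom T, which corresponds to reflexivity. Such an R need not be reflexive — not valid.
(B) MLr ⊃ Lr is the dual of axiom 5, which corresponds to the euclidean property. Such an R need not be euclidean — not valid.
(C) Lr ⊃ Mr (axiom D) characterises the serial frames. Such an R need not be serial — not valid.
(D) Lr ⊃ LLr (axiom 4) characterises the transitive frames. Every such R is transitive — valid.

D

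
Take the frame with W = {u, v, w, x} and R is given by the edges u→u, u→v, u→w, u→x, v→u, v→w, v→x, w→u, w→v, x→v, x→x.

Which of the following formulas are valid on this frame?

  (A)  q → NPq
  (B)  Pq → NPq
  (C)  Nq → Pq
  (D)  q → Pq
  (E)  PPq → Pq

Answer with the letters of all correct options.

C

R is not reflexive: not v R v.
R is not symmetric: u R x but not x R u.
R is not transitive: v R u and u R v but not v R v.
R is not euclidean: u R w and u R x but not w R x.
R is serial: every world has an R-successor.
(A) axiom B: valid iff R is symmetric. R is not symmetric — not valid.
(B) Pq → NPq (axiom 5) characterises the euclidean frames. R is not euclidean — not valid.
(C) Nq → Pq is axiom D, which corresponds to seriality. R is serial — valid.
(D) the dual of axiom T: valid iff R is reflexive. R is not reflexive — not valid.
(E) PPq → Pq is the dual of axiom 4; it is valid on a frame exactly when R is transitive. R is not transitive, so not valid.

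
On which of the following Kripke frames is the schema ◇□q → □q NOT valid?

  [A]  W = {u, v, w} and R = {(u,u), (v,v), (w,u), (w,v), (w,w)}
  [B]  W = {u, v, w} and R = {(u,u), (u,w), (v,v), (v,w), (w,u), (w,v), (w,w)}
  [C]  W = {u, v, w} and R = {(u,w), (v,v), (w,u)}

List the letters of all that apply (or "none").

The schema ◇□q → □q is the dual of axiom 5; it is valid on a frame iff R is euclidean.
(A) R is not euclidean (w R u and w R v but not u R v), so the schema fails here.
(B) R is not euclidean (w R u and w R v but not u R v), so the schema fails here.
(C) R is not euclidean (u R w and u R w but not w R w), so the schema fails here.

A, B, C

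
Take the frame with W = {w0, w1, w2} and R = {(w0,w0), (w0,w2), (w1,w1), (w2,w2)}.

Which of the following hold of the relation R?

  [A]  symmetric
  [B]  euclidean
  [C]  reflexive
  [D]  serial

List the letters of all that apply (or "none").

(A) not symmetric: w0 R w2 but not w2 R w0.
(B) not euclidean: w0 R w2 and w0 R w0 but not w2 R w0.
(C) reflexive: each world relates to itself.
(D) serial: every world has an R-successor.

C, D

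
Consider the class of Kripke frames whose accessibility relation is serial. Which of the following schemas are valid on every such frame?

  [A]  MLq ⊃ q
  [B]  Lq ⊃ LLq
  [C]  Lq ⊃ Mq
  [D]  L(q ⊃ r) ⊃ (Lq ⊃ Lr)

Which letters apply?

C, D

(A) MLq ⊃ q (the dual of axiom B) characterises the symmetric frames. Such an R need not be symmetric — not valid.
(B) axiom 4: valid iff R is transitive. Such an R need not be transitive — not valid.
(C) Lq ⊃ Mq (axiom D) characterises the serial frames. Every such R is serial — valid.
(D) L(q ⊃ r) ⊃ (Lq ⊃ Lr) is axiom K, valid on every Kripke frame — valid.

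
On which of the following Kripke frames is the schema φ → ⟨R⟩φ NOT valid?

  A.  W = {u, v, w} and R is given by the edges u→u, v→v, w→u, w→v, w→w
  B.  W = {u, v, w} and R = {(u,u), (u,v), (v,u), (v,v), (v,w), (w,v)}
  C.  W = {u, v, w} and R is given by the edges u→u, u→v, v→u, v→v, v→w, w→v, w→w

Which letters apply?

B

The schema φ → ⟨R⟩φ is the dual of axiom T; it is valid on a frame iff R is reflexive.
(A) R is reflexive (each world relates to itself), so the schema is valid here.
(B) R is not reflexive (not w R w), so the schema fails here.
(C) R is reflexive (each world relates to itself), so the schema is valid here.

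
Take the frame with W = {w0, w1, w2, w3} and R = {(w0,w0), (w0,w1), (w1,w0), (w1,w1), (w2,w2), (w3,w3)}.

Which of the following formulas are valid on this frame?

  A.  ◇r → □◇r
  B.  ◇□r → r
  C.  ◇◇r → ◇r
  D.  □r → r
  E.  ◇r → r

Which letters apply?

R is reflexive: each world relates to itself.
R is symmetric: every R-edge is matched by its reverse.
R is transitive: R is closed under composition.
R is euclidean: any two R-successors of the same world are R-related.
R is not a subset of the identity: w0 R w1 with w0 ≠ w1.
(A) axiom 5: valid iff R is euclidean. R is euclidean — valid.
(B) ◇□r → r is the dual of axiom B; it is valid on a frame exactly when R is symmetric. R is symmetric, so valid.
(C) ◇◇r → ◇r is the dual of axiom 4; it is valid on a frame exactly when R is transitive. R is transitive, so valid.
(D) □r → r is axiom T, which corresponds to reflexivity. R is reflexive — valid.
(E) ◇r → r is the converse of T; it holds exactly when R ⊆ identity. Here R ⊄ identity — not valid.

A, B, C, D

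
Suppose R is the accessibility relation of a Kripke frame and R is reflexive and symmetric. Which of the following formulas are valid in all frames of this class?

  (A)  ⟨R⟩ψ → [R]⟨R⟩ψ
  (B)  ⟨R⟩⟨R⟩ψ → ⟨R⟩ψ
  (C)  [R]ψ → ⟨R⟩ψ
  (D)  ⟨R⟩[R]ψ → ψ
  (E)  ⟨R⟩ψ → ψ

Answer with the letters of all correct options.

Reflexive relations are serial.
(A) ⟨R⟩ψ → [R]⟨R⟩ψ (axiom 5) characterises the euclidean frames. Such an R need not be euclidean — not valid.
(B) the dual of axiom 4: valid iff R is transitive. Such an R need not be transitive — not valid.
(C) [R]ψ → ⟨R⟩ψ (axiom D) characterises the serial frames. Every such R is serial — valid.
(D) ⟨R⟩[R]ψ → ψ is the dual of axiom B, which corresponds to symmetry. Every such R is symmetric — valid.
(E) ⟨R⟩ψ → ψ is the converse of T; it holds exactly when R ⊆ identity. Such an R need not be a subset of the identity — not valid.

C, D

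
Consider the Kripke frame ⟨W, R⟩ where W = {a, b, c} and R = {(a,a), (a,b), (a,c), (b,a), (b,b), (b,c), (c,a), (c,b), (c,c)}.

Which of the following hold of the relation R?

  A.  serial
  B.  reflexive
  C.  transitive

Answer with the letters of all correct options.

(A) serial: every world has an R-successor.
(B) reflexive: each world relates to itself.
(C) transitive: R is closed under composition.

A, B, C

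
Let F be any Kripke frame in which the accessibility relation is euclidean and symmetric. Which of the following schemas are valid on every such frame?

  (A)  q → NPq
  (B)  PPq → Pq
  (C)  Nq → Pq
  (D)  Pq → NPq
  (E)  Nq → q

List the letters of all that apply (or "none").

A symmetric euclidean relation is transitive (uRv and vRw give vRu by symmetry, then uRw by the euclidean condition, applied at v).
(A) axiom B: valid iff R is symmetric. Every such R is symmetric — valid.
(B) PPq → Pq (the dual of axiom 4) characterises the transitive frames. Every such R is transitive — valid.
(C) Nq → Pq is axiom D; it is valid on a frame exactly when R is serial. Such an R need not be serial, so not valid.
(D) axiom 5: valid iff R is euclidean. Every such R is euclidean — valid.
(E) Nq → q is axiom T; it is valid on a frame exactly when R is reflexive. Such an R need not be reflexive, so not valid.

A, B, D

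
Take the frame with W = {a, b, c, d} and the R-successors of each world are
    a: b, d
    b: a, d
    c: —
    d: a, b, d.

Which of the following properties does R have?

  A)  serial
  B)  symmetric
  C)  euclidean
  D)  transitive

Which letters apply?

B

(A) not serial: c has no R-successor.
(B) symmetric: every R-edge is matched by its reverse.
(C) not euclidean: a R b and a R b but not b R b.
(D) not transitive: a R b and b R a but not a R a.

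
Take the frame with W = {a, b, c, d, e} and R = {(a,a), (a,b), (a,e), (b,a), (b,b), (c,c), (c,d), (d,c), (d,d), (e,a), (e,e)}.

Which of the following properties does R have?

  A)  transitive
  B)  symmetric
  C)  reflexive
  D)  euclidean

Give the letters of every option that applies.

B, C

(A) not transitive: b R a and a R e but not b R e.
(B) symmetric: every R-edge is matched by its reverse.
(C) reflexive: each world relates to itself.
(D) not euclidean: a R b and a R e but not b R e.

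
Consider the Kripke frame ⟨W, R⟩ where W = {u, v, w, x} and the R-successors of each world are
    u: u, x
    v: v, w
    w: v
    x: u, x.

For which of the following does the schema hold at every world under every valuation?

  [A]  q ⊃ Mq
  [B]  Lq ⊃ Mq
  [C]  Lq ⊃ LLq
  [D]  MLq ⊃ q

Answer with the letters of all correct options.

B, D

R is not reflexive: not w R w.
R is symmetric: every R-edge is matched by its reverse.
R is not transitive: w R v and v R w but not w R w.
R is serial: every world has an R-successor.
(A) q ⊃ Mq is the dual of axiom T; it is valid on a frame exactly when R is reflexive. R is not reflexive, so not valid.
(B) Lq ⊃ Mq is axiom D; it is valid on a frame exactly when R is serial. R is serial, so valid.
(C) Lq ⊃ LLq is axiom 4; it is valid on a frame exactly when R is transitive. R is not transitive, so not valid.
(D) the dual of axiom B: valid iff R is symmetric. R is symmetric — valid.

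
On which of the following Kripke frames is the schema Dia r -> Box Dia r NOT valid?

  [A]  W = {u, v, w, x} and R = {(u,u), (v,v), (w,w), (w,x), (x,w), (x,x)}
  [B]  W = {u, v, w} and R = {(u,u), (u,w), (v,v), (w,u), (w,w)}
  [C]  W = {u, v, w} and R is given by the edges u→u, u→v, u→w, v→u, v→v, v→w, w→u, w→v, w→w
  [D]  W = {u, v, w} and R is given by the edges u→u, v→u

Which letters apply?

The schema Dia r -> Box Dia r is axiom 5; it is valid on a frame iff R is euclidean.
(A) R is euclidean (any two R-successors of the same world are R-related), so the schema is valid here.
(B) R is euclidean (any two R-successors of the same world are R-related), so the schema is valid here.
(C) R is euclidean (any two R-successors of the same world are R-related), so the schema is valid here.
(D) R is euclidean (any two R-successors of the same world are R-related), so the schema is valid here.

none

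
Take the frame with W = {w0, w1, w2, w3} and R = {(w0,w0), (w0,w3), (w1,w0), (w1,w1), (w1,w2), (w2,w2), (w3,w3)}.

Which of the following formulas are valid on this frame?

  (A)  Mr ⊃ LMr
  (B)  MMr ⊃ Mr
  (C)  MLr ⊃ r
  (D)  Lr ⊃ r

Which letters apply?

D

R is reflexive: each world relates to itself.
R is not symmetric: w0 R w3 but not w3 R w0.
R is not transitive: w1 R w0 and w0 R w3 but not w1 R w3.
R is not euclidean: w0 R w3 and w0 R w0 but not w3 R w0.
(A) axiom 5: valid iff R is euclidean. R is not euclidean — not valid.
(B) MMr ⊃ Mr (the dual of axiom 4) characterises the transitive frames. R is not transitive — not valid.
(C) MLr ⊃ r is the dual of axiom B; it is valid on a frame exactly when R is symmetric. R is not symmetric, so not valid.
(D) Lr ⊃ r is axiom T; it is valid on a frame exactly when R is reflexive. R is reflexive, so valid.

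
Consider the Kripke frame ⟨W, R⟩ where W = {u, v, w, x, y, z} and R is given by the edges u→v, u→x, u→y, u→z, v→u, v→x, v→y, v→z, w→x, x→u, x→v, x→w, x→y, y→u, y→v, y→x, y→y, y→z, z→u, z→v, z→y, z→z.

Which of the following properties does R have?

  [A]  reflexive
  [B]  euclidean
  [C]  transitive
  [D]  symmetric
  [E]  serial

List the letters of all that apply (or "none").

D, E

(A) not reflexive: not u R u.
(B) not euclidean: u R x and u R z but not x R z.
(C) not transitive: u R v and v R u but not u R u.
(D) symmetric: every R-edge is matched by its reverse.
(E) serial: every world has an R-successor.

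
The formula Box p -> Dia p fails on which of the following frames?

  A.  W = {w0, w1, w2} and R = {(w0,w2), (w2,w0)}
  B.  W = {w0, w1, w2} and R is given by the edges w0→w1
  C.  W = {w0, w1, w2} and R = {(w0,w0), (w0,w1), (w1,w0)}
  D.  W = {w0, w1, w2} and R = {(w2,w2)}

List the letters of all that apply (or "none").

A, B, C, D

The schema Box p -> Dia p is axiom D; it is valid on a frame iff R is serial.
(A) R is not serial (w1 has no R-successor), so the schema fails here.
(B) R is not serial (w1 has no R-successor), so the schema fails here.
(C) R is not serial (w2 has no R-successor), so the schema fails here.
(D) R is not serial (w0 has no R-successor), so the schema fails here.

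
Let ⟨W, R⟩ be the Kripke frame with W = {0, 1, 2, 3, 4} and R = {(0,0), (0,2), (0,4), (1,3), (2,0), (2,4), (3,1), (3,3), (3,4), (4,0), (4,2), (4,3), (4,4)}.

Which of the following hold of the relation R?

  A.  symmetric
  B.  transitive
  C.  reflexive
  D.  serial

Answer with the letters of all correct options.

(A) symmetric: every R-edge is matched by its reverse.
(B) not transitive: 0 R 4 and 4 R 3 but not 0 R 3.
(C) not reflexive: not 1 R 1.
(D) serial: every world has an R-successor.

A, D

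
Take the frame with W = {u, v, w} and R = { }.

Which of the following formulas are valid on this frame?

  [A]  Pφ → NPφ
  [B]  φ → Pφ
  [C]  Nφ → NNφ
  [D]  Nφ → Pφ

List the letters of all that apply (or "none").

A, C

R is not reflexive: not u R u.
R is transitive: R is closed under composition.
R is euclidean: any two R-successors of the same world are R-related.
R is not serial: u has no R-successor.
(A) axiom 5: valid iff R is euclidean. R is euclidean — valid.
(B) φ → Pφ is the dual of axiom T; it is valid on a frame exactly when R is reflexive. R is not reflexive, so not valid.
(C) axiom 4: valid iff R is transitive. R is transitive — valid.
(D) axiom D: valid iff R is serial. R is not serial — not valid.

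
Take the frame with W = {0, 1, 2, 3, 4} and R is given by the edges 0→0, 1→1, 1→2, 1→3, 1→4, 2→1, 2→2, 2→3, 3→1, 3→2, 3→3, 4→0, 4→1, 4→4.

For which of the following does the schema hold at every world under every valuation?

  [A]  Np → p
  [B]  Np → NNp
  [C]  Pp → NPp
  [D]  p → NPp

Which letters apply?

A

R is reflexive: each world relates to itself.
R is not symmetric: 4 R 0 but not 0 R 4.
R is not transitive: 1 R 4 and 4 R 0 but not 1 R 0.
R is not euclidean: 1 R 2 and 1 R 4 but not 2 R 4.
(A) Np → p (axiom T) characterises the reflexive frames. R is reflexive — valid.
(B) Np → NNp is axiom 4; it is valid on a frame exactly when R is transitive. R is not transitive, so not valid.
(C) axiom 5: valid iff R is euclidean. R is not euclidean — not valid.
(D) p → NPp is axiom B; it is valid on a frame exactly when R is symmetric. R is not symmetric, so not valid.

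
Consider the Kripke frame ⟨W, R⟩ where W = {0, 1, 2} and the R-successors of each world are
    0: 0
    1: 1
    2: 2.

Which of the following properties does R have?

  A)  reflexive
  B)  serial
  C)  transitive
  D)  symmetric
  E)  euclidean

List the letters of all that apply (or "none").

A, B, C, D, E

(A) reflexive: each world relates to itself.
(B) serial: every world has an R-successor.
(C) transitive: R is closed under composition.
(D) symmetric: every R-edge is matched by its reverse.
(E) euclidean: any two R-successors of the same world are R-related.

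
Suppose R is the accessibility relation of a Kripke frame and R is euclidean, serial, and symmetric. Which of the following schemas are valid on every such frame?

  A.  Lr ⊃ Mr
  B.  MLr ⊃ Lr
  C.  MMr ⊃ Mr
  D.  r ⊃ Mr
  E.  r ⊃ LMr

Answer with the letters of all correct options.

A, B, C, D, E

Serial, symmetric and euclidean together give transitive (from symmetry + euclidean) and then reflexive; the relation is an equivalence.
(A) axiom D: valid iff R is serial. Every such R is serial — valid.
(B) MLr ⊃ Lr is the dual of axiom 5; it is valid on a frame exactly when R is euclidean. Every such R is euclidean, so valid.
(C) MMr ⊃ Mr (the dual of axiom 4) characterises the transitive frames. Every such R is transitive — valid.
(D) the dual of axiom T: valid iff R is reflexive. Every such R is reflexive — valid.
(E) r ⊃ LMr is axiom B; it is valid on a frame exactly when R is symmetric. Every such R is symmetric, so valid.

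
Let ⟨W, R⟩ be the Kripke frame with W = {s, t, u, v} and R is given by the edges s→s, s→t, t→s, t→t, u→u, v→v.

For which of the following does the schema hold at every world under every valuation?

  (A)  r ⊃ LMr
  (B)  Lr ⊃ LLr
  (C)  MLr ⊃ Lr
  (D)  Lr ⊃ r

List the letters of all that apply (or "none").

R is reflexive: each world relates to itself.
R is symmetric: every R-edge is matched by its reverse.
R is transitive: R is closed under composition.
R is euclidean: any two R-successors of the same world are R-related.
(A) r ⊃ LMr is axiom B, which corresponds to symmetry. R is symmetric — valid.
(B) Lr ⊃ LLr (axiom 4) characterises the transitive frames. R is transitive — valid.
(C) MLr ⊃ Lr is the dual of axiom 5, which corresponds to the euclidean property. R is euclidean — valid.
(D) Lr ⊃ r (axiom T) characterises the reflexive frames. R is reflexive — valid.

A, B, C, D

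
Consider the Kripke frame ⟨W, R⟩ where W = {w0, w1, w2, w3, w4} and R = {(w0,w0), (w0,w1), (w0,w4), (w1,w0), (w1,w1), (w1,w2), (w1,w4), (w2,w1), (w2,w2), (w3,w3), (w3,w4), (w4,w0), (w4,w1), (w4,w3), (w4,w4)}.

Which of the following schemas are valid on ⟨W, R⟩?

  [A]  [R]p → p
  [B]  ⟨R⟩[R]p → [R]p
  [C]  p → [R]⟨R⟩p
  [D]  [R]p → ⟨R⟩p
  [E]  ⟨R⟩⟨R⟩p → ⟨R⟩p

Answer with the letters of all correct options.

A, C, D

R is reflexive: each world relates to itself.
R is symmetric: every R-edge is matched by its reverse.
R is not transitive: w0 R w1 and w1 R w2 but not w0 R w2.
R is not euclidean: w1 R w0 and w1 R w2 but not w0 R w2.
R is serial: every world has an R-successor.
(A) [R]p → p (axiom T) characterises the reflexive frames. R is reflexive — valid.
(B) ⟨R⟩[R]p → [R]p is the dual of axiom 5; it is valid on a frame exactly when R is euclidean. R is not euclidean, so not valid.
(C) p → [R]⟨R⟩p (axiom B) characterises the symmetric frames. R is symmetric — valid.
(D) [R]p → ⟨R⟩p (axiom D) characterises the serial frames. R is serial — valid.
(E) ⟨R⟩⟨R⟩p → ⟨R⟩p (the dual of axiom 4) characterises the transitive frames. R is not transitive — not valid.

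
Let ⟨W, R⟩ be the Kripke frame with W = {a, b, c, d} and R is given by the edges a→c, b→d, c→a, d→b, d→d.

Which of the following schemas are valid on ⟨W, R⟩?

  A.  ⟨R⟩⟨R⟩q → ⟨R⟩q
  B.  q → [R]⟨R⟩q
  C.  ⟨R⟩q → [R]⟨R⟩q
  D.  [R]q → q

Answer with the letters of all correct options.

B

R is not reflexive: not a R a.
R is symmetric: every R-edge is matched by its reverse.
R is not transitive: a R c and c R a but not a R a.
R is not euclidean: a R c and a R c but not c R c.
(A) ⟨R⟩⟨R⟩q → ⟨R⟩q (the dual of axiom 4) characterises the transitive frames. R is not transitive — not valid.
(B) axiom B: valid iff R is symmetric. R is symmetric — valid.
(C) ⟨R⟩q → [R]⟨R⟩q is axiom 5, which corresponds to the euclidean property. R is not euclidean — not valid.
(D) [R]q → q (axiom T) characterises the reflexive frames. R is not reflexive — not valid.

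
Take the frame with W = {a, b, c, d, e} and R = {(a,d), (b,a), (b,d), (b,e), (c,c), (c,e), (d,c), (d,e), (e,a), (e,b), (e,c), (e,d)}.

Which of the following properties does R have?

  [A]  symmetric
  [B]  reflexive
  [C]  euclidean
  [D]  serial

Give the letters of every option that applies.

(A) not symmetric: a R d but not d R a.
(B) not reflexive: not a R a.
(C) not euclidean: b R a and b R e but not a R e.
(D) serial: every world has an R-successor.

D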